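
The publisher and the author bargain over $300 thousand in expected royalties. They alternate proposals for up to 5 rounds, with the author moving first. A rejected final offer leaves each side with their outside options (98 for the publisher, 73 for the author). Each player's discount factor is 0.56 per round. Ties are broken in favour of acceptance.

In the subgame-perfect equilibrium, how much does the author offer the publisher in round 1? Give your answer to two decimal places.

Round 5 (the author proposes): the publisher gets 98 if talks fail, so the author offers 98 and keeps 202.
Round 4 (the publisher proposes): the author can get 202 next round, worth 0.56 × 202 = 113.12 now. The publisher offers 113.12 and keeps 300 − 113.12 = 186.88.
Round 3 (the author proposes): the publisher can get 186.88 next round, worth 0.56 × 186.88 = 104.6528 now; the author offers that and keeps 195.3472.
Round 2 (the publisher proposes): the author can get 195.3472 next round, worth 0.56 × 195.3472 = 109.394432 now, so the publisher offers 109.394432, keeping 190.605568.
Round 1 (the author proposes): the publisher can get 190.605568 next round, worth 0.56 × 190.605568 = 106.73911808 now; the author offers that and keeps 193.26088192.

106.74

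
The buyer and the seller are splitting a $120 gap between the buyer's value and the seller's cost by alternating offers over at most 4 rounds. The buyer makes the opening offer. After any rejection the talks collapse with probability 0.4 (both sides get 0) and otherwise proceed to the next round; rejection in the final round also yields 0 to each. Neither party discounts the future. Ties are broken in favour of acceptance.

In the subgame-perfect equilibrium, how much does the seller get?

54.72

Round 4 (the seller proposes): rejection yields 0 for the buyer; the seller offers 0 and keeps 120.
Round 3 (the buyer proposes): rejecting gives the seller an expected 0.6 × 120 = 72; the buyer offers that and keeps 48.
Round 2 (the seller proposes): rejecting gives the buyer an expected 0.6 × 48 = 28.8; the seller offers that and keeps 91.2.
Round 1 (the buyer proposes): rejecting gives the seller an expected 0.6 × 91.2 = 54.72, so the buyer offers 54.72, keeping 65.28.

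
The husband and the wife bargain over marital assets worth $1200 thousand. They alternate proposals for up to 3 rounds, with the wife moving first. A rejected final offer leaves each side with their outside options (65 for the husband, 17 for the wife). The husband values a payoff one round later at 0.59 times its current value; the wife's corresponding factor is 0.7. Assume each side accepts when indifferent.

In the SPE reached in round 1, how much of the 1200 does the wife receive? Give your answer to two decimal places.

Round 3 (the wife proposes): the husband gets 65 if talks fail, so the wife offers 65 and keeps 1135.
Round 2 (the husband proposes): the wife can get 1135 next round, worth 0.7 × 1135 = 794.5 now; the husband offers that and keeps 405.5.
Round 1 (the wife proposes): the husband can get 405.5 next round, worth 0.59 × 405.5 = 239.245 now. The wife offers 239.245 and keeps 1200 − 239.245 = 960.755.

960.76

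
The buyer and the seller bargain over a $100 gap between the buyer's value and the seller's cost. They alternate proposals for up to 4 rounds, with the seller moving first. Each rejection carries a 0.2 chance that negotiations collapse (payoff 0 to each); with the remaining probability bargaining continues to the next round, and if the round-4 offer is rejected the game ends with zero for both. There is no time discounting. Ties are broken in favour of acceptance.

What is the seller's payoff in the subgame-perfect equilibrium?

32.8

Round 4 (the buyer proposes): the seller will accept anything ≥ 0, so the buyer offers 0 and keeps 100.
Round 3 (the seller proposes): rejecting gives the buyer an expected 0.8 × 100 = 80; the seller offers that and keeps 20.
Round 2 (the buyer proposes): rejecting gives the seller an expected 0.8 × 20 = 16; the buyer offers that and keeps 84.
Round 1 (the seller proposes): rejecting gives the buyer an expected 0.8 × 84 = 67.2, so the seller offers 67.2, keeping 32.8.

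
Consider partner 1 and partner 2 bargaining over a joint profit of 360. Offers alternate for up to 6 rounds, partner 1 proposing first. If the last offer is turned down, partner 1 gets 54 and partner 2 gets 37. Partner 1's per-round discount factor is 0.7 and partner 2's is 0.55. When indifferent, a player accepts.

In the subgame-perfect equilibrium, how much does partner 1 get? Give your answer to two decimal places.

252.78

Round 6 (partner 2 proposes): partner 1 gets 54 if talks fail, so partner 2 offers 54 and keeps 306.
Round 5 (partner 1 proposes): partner 2 can get 306 next round, worth 0.55 × 306 = 168.3 now. Partner 1 offers 168.3 and keeps 360 − 168.3 = 191.7.
Round 4 (partner 2 proposes): partner 1 can get 191.7 next round, worth 0.7 × 191.7 = 134.19 now; partner 2 offers that and keeps 225.81.
Round 3 (partner 1 proposes): partner 2 can get 225.81 next round, worth 0.55 × 225.81 = 124.1955 now; partner 1 offers that and keeps 235.8045.
Round 2 (partner 2 proposes): partner 1 can get 235.8045 next round, worth 0.7 × 235.8045 = 165.06315 now, so partner 2 offers 165.06315, keeping 194.93685.
Round 1 (partner 1 proposes): partner 2 can get 194.93685 next round, worth 0.55 × 194.93685 = 107.2152675 now; partner 1 offers that and keeps 252.7847325.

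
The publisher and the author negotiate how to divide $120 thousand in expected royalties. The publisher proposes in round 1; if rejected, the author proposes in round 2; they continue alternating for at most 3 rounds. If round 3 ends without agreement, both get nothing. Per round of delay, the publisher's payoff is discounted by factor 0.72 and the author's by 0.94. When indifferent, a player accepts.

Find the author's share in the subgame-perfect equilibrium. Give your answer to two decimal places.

31.58

Round 3 (the publisher proposes): the author will accept anything ≥ 0, so the publisher offers 0 and keeps 120.
Round 2 (the author proposes): the publisher can get 120 next round, worth 0.72 × 120 = 86.4 now, so the author offers 86.4, keeping 33.6.
Round 1 (the publisher proposes): the author can get 33.6 next round, worth 0.94 × 33.6 = 31.584 now; the publisher offers that and keeps 88.416.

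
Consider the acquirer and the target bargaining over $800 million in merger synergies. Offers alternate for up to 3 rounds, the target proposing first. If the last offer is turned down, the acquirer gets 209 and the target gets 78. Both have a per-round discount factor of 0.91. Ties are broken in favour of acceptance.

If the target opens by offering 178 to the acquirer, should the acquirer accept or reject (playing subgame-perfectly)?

Reject

Work out the acquirer's continuation value if the offer is rejected.
Round 3 (the target proposes): the acquirer gets 209 if talks fail, so the target offers 209 and keeps 591.
Round 2 (the acquirer proposes): the target can get 591 next round, worth 0.91 × 591 = 537.81 now; the acquirer offers that and keeps 262.19.
So by rejecting in round 1, the acquirer gets 262.19 next round, worth 0.91 × 262.19 = 238.5929 now.
Offer 178 < 238.5929, so the acquirer rejects.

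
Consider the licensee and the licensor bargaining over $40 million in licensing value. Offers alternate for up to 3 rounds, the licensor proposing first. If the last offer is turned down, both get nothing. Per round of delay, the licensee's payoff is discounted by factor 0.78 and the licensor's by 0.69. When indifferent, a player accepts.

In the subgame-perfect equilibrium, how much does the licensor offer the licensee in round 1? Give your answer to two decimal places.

9.67

Solve by backward induction from round 3.
Round 3 (the licensor proposes): the licensee will accept anything ≥ 0, so the licensor offers 0 and keeps 40.
Round 2 (the licensee proposes): the licensor can get 40 next round, worth 0.69 × 40 = 27.6 now, so the licensee offers 27.6, keeping 12.4.
Round 1 (the licensor proposes): the licensee can get 12.4 next round, worth 0.78 × 12.4 = 9.672 now; the licensor offers that and keeps 30.328.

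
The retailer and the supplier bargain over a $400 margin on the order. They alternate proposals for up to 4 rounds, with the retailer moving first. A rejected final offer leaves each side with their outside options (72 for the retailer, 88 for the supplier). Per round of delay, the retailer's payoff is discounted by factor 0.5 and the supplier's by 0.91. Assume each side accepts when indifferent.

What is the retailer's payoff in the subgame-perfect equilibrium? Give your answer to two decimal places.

Round 4 (the supplier proposes): the retailer gets 72 if talks fail, so the supplier offers 72 and keeps 328.
Round 3 (the retailer proposes): the supplier can get 328 next round, worth 0.91 × 328 = 298.48 now; the retailer offers that and keeps 101.52.
Round 2 (the supplier proposes): the retailer can get 101.52 next round, worth 0.5 × 101.52 = 50.76 now; the supplier offers that and keeps 349.24.
Round 1 (the retailer proposes): the supplier can get 349.24 next round, worth 0.91 × 349.24 = 317.8084 now, so the retailer offers 317.8084, keeping 82.1916.

82.19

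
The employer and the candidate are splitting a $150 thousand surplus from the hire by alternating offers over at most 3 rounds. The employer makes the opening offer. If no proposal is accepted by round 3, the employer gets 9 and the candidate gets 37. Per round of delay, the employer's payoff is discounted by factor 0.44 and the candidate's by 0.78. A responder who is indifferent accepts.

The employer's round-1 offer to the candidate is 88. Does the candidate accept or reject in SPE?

Accept

Work out the candidate's continuation value if the offer is rejected.
Round 3 (the employer proposes): the candidate gets 37 if talks fail, so the employer offers 37 and keeps 113.
Round 2 (the candidate proposes): the employer can get 113 next round, worth 0.44 × 113 = 49.72 now, so the candidate offers 49.72, keeping 100.28.
So by rejecting in round 1, the candidate gets 100.28 next round, worth 0.78 × 100.28 = 78.2184 now.
Offer 88 ≥ 78.2184, so the candidate accepts.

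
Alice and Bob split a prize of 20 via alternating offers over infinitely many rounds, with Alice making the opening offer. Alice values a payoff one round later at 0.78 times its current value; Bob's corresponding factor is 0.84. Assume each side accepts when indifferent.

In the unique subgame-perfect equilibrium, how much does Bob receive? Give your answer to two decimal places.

When Alice proposes, Bob accepts any offer worth at least 0.84 times what Bob would get by proposing next round; and vice versa.
This gives x = 20 − 0.84y and y = 20 − 0.78x, where x and y are each side's share when it proposes.
Hence (1 − 0.84·0.78)x = 20(1 − 0.84), i.e. 0.3448·x = 3.2.
x ≈ 9.2807; Bob's share is 20 − x ≈ 10.7193.

10.72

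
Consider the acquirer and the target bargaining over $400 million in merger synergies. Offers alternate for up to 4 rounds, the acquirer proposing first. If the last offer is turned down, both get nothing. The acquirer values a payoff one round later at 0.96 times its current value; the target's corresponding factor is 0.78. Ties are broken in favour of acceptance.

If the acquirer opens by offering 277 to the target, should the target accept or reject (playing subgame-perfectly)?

Work out the target's continuation value if the offer is rejected.
Round 4 (the target proposes): the acquirer will accept anything ≥ 0, so the target offers 0 and keeps 400.
Round 3 (the acquirer proposes): the target can get 400 next round, worth 0.78 × 400 = 312 now, so the acquirer offers 312, keeping 88.
Round 2 (the target proposes): the acquirer can get 88 next round, worth 0.96 × 88 = 84.48 now; the target offers that and keeps 315.52.
So by rejecting in round 1, the target gets 315.52 next round, worth 0.78 × 315.52 = 246.1056 now.
Offer 277 ≥ 246.1056, so the target accepts.

Accept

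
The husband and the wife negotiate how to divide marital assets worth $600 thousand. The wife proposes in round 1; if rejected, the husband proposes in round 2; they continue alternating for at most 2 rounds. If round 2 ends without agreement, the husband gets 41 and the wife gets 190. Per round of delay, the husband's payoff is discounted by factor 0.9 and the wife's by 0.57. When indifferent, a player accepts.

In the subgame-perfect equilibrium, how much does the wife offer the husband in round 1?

369

Round 2 (the husband proposes): the wife gets 190 if talks fail, so the husband offers 190 and keeps 410.
Round 1 (the wife proposes): the husband can get 410 next round, worth 0.9 × 410 = 369 now. The wife offers 369 and keeps 600 − 369 = 231.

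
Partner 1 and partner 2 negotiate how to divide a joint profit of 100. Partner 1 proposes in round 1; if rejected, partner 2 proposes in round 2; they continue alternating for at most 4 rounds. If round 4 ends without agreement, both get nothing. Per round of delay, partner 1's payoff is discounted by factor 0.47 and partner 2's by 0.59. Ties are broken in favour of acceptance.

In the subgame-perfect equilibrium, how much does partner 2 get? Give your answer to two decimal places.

47.63

Solve by backward induction from round 4.
Round 4 (partner 2 proposes): partner 1 will accept anything ≥ 0, so partner 2 offers 0 and keeps 100.
Round 3 (partner 1 proposes): partner 2 can get 100 next round, worth 0.59 × 100 = 59 now, so partner 1 offers 59, keeping 41.
Round 2 (partner 2 proposes): partner 1 can get 41 next round, worth 0.47 × 41 = 19.27 now, so partner 2 offers 19.27, keeping 80.73.
Round 1 (partner 1 proposes): partner 2 can get 80.73 next round, worth 0.59 × 80.73 = 47.6307 now; partner 1 offers that and keeps 52.3693.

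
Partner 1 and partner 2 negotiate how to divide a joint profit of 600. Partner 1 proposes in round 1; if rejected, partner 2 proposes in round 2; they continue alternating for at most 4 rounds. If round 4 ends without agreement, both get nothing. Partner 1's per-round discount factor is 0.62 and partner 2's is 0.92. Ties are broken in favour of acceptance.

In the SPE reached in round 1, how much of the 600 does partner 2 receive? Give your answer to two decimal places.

524.62

Round 4 (partner 2 proposes): partner 1 will accept anything ≥ 0, so partner 2 offers 0 and keeps 600.
Round 3 (partner 1 proposes): partner 2 can get 600 next round, worth 0.92 × 600 = 552 now. Partner 1 offers 552 and keeps 600 − 552 = 48.
Round 2 (partner 2 proposes): partner 1 can get 48 next round, worth 0.62 × 48 = 29.76 now. Partner 2 offers 29.76 and keeps 600 − 29.76 = 570.24.
Round 1 (partner 1 proposes): partner 2 can get 570.24 next round, worth 0.92 × 570.24 = 524.6208 now, so partner 1 offers 524.6208, keeping 75.3792.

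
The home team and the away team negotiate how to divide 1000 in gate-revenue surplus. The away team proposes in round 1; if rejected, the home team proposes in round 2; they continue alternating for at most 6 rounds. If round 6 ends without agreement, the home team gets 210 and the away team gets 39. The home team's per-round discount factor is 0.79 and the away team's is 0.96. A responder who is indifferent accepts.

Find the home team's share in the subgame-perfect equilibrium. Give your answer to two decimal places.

492.23

Round 6 (the home team proposes): the away team gets 39 if talks fail, so the home team offers 39 and keeps 961.
Round 5 (the away team proposes): the home team can get 961 next round, worth 0.79 × 961 = 759.19 now. The away team offers 759.19 and keeps 1000 − 759.19 = 240.81.
Round 4 (the home team proposes): the away team can get 240.81 next round, worth 0.96 × 240.81 = 231.1776 now, so the home team offers 231.1776, keeping 768.8224.
Round 3 (the away team proposes): the home team can get 768.8224 next round, worth 0.79 × 768.8224 = 607.369696 now, so the away team offers 607.369696, keeping 392.630304.
Round 2 (the home team proposes): the away team can get 392.630304 next round, worth 0.96 × 392.630304 = 376.92509184 now; the home team offers that and keeps 623.07490816.
Round 1 (the away team proposes): the home team can get 623.07490816 next round, worth 0.79 × 623.07490816 = 492.2291774464 now, so the away team offers 492.2291774464, keeping 507.7708225536.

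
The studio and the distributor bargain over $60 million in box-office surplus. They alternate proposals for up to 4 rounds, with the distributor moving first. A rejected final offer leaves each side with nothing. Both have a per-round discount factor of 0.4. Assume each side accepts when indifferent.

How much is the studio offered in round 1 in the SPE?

Round 4 (the studio proposes): the distributor will accept anything ≥ 0, so the studio offers 0 and keeps 60.
Round 3 (the distributor proposes): the studio can get 60 next round, worth 0.4 × 60 = 24 now, so the distributor offers 24, keeping 36.
Round 2 (the studio proposes): the distributor can get 36 next round, worth 0.4 × 36 = 14.4 now. The studio offers 14.4 and keeps 60 − 14.4 = 45.6.
Round 1 (the distributor proposes): the studio can get 45.6 next round, worth 0.4 × 45.6 = 18.24 now; the distributor offers that and keeps 41.76.

18.24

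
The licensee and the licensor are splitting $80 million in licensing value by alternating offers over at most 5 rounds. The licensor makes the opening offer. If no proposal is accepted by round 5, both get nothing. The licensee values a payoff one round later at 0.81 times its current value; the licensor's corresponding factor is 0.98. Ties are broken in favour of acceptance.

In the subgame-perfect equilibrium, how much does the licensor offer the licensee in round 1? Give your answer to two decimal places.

Round 5 (the licensor proposes): rejection yields 0 for the licensee; the licensor offers 0 and keeps 80.
Round 4 (the licensee proposes): the licensor can get 80 next round, worth 0.98 × 80 = 78.4 now. The licensee offers 78.4 and keeps 80 − 78.4 = 1.6.
Round 3 (the licensor proposes): the licensee can get 1.6 next round, worth 0.81 × 1.6 = 1.296 now, so the licensor offers 1.296, keeping 78.704.
Round 2 (the licensee proposes): the licensor can get 78.704 next round, worth 0.98 × 78.704 = 77.12992 now; the licensee offers that and keeps 2.87008.
Round 1 (the licensor proposes): the licensee can get 2.87008 next round, worth 0.81 × 2.87008 = 2.3247648 now, so the licensor offers 2.3247648, keeping 77.6752352.

2.32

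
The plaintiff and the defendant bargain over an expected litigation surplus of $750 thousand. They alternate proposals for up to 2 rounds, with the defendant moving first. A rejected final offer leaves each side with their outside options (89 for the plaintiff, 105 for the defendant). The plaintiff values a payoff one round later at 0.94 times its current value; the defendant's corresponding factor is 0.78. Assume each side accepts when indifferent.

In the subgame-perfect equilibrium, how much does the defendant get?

143.7

By backward induction:
Round 2 (the plaintiff proposes): the defendant gets 105 if talks fail, so the plaintiff offers 105 and keeps 645.
Round 1 (the defendant proposes): the plaintiff can get 645 next round, worth 0.94 × 645 = 606.3 now, so the defendant offers 606.3, keeping 143.7.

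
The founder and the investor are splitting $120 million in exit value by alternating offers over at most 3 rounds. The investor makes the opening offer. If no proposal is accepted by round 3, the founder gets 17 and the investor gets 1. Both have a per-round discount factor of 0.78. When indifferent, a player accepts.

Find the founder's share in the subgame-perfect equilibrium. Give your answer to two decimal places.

30.93

By backward induction:
Round 3 (the investor proposes): the founder gets 17 if talks fail, so the investor offers 17 and keeps 103.
Round 2 (the founder proposes): the investor can get 103 next round, worth 0.78 × 103 = 80.34 now. The founder offers 80.34 and keeps 120 − 80.34 = 39.66.
Round 1 (the investor proposes): the founder can get 39.66 next round, worth 0.78 × 39.66 = 30.9348 now; the investor offers that and keeps 89.0652.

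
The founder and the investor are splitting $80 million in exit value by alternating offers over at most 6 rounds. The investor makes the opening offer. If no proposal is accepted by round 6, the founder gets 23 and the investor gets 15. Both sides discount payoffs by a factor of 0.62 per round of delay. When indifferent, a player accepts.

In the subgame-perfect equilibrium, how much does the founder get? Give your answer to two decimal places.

Round 6 (the founder proposes): the investor gets 15 if talks fail, so the founder offers 15 and keeps 65.
Round 5 (the investor proposes): the founder can get 65 next round, worth 0.62 × 65 = 40.3 now. The investor offers 40.3 and keeps 80 − 40.3 = 39.7.
Round 4 (the founder proposes): the investor can get 39.7 next round, worth 0.62 × 39.7 = 24.614 now. The founder offers 24.614 and keeps 80 − 24.614 = 55.386.
Round 3 (the investor proposes): the founder can get 55.386 next round, worth 0.62 × 55.386 = 34.33932 now. The investor offers 34.33932 and keeps 80 − 34.33932 = 45.66068.
Round 2 (the founder proposes): the investor can get 45.66068 next round, worth 0.62 × 45.66068 = 28.3096216 now, so the founder offers 28.3096216, keeping 51.6903784.
Round 1 (the investor proposes): the founder can get 51.6903784 next round, worth 0.62 × 51.6903784 = 32.048034608 now, so the investor offers 32.048034608, keeping 47.951965392.

32.05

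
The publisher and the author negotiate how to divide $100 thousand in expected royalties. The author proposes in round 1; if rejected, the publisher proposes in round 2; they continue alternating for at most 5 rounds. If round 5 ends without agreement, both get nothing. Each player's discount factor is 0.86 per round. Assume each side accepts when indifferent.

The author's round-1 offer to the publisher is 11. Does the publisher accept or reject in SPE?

Reject

Round 5 (the author proposes): rejection yields 0 for the publisher; the author offers 0 and keeps 100.
Round 4 (the publisher proposes): the author can get 100 next round, worth 0.86 × 100 = 86 now, so the publisher offers 86, keeping 14.
Round 3 (the author proposes): the publisher can get 14 next round, worth 0.86 × 14 = 12.04 now; the author offers that and keeps 87.96.
Round 2 (the publisher proposes): the author can get 87.96 next round, worth 0.86 × 87.96 = 75.6456 now. The publisher offers 75.6456 and keeps 100 − 75.6456 = 24.3544.
So by rejecting in round 1, the publisher gets 24.3544 next round, worth 0.86 × 24.3544 = 20.944784 now.
Offer 11 < 20.944784, so the publisher rejects.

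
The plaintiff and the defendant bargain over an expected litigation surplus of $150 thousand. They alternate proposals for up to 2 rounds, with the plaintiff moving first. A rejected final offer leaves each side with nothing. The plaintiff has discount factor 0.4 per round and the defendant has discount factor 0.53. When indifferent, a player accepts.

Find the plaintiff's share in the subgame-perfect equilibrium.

Round 2 (the defendant proposes): rejection yields 0 for the plaintiff; the defendant offers 0 and keeps 150.
Round 1 (the plaintiff proposes): the defendant can get 150 next round, worth 0.53 × 150 = 79.5 now. The plaintiff offers 79.5 and keeps 150 − 79.5 = 70.5.

70.5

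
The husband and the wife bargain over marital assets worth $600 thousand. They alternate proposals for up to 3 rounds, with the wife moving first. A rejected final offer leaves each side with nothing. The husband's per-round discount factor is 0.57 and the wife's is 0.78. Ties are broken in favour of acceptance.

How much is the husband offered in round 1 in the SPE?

Solve by backward induction from round 3.
Round 3 (the wife proposes): the husband will accept anything ≥ 0, so the wife offers 0 and keeps 600.
Round 2 (the husband proposes): the wife can get 600 next round, worth 0.78 × 600 = 468 now. The husband offers 468 and keeps 600 − 468 = 132.
Round 1 (the wife proposes): the husband can get 132 next round, worth 0.57 × 132 = 75.24 now. The wife offers 75.24 and keeps 600 − 75.24 = 524.76.

75.24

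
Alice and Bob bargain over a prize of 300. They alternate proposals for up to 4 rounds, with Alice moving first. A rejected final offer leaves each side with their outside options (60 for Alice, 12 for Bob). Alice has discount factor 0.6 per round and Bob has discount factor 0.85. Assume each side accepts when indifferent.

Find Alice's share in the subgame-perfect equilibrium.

Round 4 (Bob proposes): Alice gets 60 if talks fail, so Bob offers 60 and keeps 240.
Round 3 (Alice proposes): Bob can get 240 next round, worth 0.85 × 240 = 204 now. Alice offers 204 and keeps 300 − 204 = 96.
Round 2 (Bob proposes): Alice can get 96 next round, worth 0.6 × 96 = 57.6 now, so Bob offers 57.6, keeping 242.4.
Round 1 (Alice proposes): Bob can get 242.4 next round, worth 0.85 × 242.4 = 206.04 now; Alice offers that and keeps 93.96.

93.96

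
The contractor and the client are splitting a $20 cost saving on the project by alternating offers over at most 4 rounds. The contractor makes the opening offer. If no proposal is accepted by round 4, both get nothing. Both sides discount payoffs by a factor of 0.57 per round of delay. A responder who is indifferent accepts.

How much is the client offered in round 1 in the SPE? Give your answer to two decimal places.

Work backward from the last round.
Round 4 (the client proposes): the contractor will accept anything ≥ 0, so the client offers 0 and keeps 20.
Round 3 (the contractor proposes): the client can get 20 next round, worth 0.57 × 20 = 11.4 now, so the contractor offers 11.4, keeping 8.6.
Round 2 (the client proposes): the contractor can get 8.6 next round, worth 0.57 × 8.6 = 4.902 now. The client offers 4.902 and keeps 20 − 4.902 = 15.098.
Round 1 (the contractor proposes): the client can get 15.098 next round, worth 0.57 × 15.098 = 8.60586 now. The contractor offers 8.60586 and keeps 20 − 8.60586 = 11.39414.

8.61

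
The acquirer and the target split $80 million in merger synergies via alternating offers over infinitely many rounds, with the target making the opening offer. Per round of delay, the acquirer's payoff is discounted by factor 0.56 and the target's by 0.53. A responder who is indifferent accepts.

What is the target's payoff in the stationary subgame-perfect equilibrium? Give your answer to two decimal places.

50.06

In a stationary SPE each proposer offers the other exactly their discounted continuation value.
If the target keeps x when proposing and the acquirer keeps y when proposing, then x = 80 − 0.56y and y = 80 − 0.53x.
Solving: x = 80(1 − 0.56) / (1 − 0.53·0.56) = 35.2 / 0.7032 ≈ 50.0569.
The acquirer gets 80 − 50.0569 ≈ 29.9431.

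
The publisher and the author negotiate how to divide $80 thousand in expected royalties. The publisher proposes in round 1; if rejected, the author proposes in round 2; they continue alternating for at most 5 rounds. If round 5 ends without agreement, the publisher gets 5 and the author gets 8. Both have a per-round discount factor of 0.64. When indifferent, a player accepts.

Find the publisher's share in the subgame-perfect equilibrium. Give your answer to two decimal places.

52.68

Round 5 (the publisher proposes): the author gets 8 if talks fail, so the publisher offers 8 and keeps 72.
Round 4 (the author proposes): the publisher can get 72 next round, worth 0.64 × 72 = 46.08 now, so the author offers 46.08, keeping 33.92.
Round 3 (the publisher proposes): the author can get 33.92 next round, worth 0.64 × 33.92 = 21.7088 now, so the publisher offers 21.7088, keeping 58.2912.
Round 2 (the author proposes): the publisher can get 58.2912 next round, worth 0.64 × 58.2912 = 37.306368 now, so the author offers 37.306368, keeping 42.693632.
Round 1 (the publisher proposes): the author can get 42.693632 next round, worth 0.64 × 42.693632 = 27.32392448 now; the publisher offers that and keeps 52.67607552.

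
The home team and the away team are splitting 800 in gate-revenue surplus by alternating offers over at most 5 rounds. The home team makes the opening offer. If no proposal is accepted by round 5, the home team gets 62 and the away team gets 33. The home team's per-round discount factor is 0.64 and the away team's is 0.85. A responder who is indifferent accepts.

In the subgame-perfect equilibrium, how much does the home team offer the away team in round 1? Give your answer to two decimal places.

387.74

Solve by backward induction from round 5.
Round 5 (the home team proposes): the away team gets 33 if talks fail, so the home team offers 33 and keeps 767.
Round 4 (the away team proposes): the home team can get 767 next round, worth 0.64 × 767 = 490.88 now. The away team offers 490.88 and keeps 800 − 490.88 = 309.12.
Round 3 (the home team proposes): the away team can get 309.12 next round, worth 0.85 × 309.12 = 262.752 now. The home team offers 262.752 and keeps 800 − 262.752 = 537.248.
Round 2 (the away team proposes): the home team can get 537.248 next round, worth 0.64 × 537.248 = 343.83872 now, so the away team offers 343.83872, keeping 456.16128.
Round 1 (the home team proposes): the away team can get 456.16128 next round, worth 0.85 × 456.16128 = 387.737088 now, so the home team offers 387.737088, keeping 412.262912.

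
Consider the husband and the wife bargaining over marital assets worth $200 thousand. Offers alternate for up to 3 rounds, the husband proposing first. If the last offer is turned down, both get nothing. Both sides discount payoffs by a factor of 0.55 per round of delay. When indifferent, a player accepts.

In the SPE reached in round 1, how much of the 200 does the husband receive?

By backward induction:
Round 3 (the husband proposes): rejection yields 0 for the wife; the husband offers 0 and keeps 200.
Round 2 (the wife proposes): the husband can get 200 next round, worth 0.55 × 200 = 110 now. The wife offers 110 and keeps 200 − 110 = 90.
Round 1 (the husband proposes): the wife can get 90 next round, worth 0.55 × 90 = 49.5 now, so the husband offers 49.5, keeping 150.5.

150.5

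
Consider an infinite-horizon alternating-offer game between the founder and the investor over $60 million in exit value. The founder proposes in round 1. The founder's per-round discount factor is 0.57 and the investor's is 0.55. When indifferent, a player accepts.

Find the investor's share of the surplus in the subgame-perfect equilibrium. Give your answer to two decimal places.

In a stationary SPE each proposer offers the other exactly their discounted continuation value.
If the founder keeps x when proposing and the investor keeps y when proposing, then x = 60 − 0.55y and y = 60 − 0.57x.
Solving: x = 60(1 − 0.55) / (1 − 0.57·0.55) = 27 / 0.6865 ≈ 39.3299.
The investor gets 60 − 39.3299 ≈ 20.6701.

20.67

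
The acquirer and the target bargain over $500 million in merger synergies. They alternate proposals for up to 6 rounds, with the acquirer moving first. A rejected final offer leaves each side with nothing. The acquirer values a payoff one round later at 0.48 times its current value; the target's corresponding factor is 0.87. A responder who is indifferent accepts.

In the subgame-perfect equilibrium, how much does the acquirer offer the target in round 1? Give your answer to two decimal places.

396.52

Work backward from the last round.
Round 6 (the target proposes): rejection yields 0 for the acquirer; the target offers 0 and keeps 500.
Round 5 (the acquirer proposes): the target can get 500 next round, worth 0.87 × 500 = 435 now, so the acquirer offers 435, keeping 65.
Round 4 (the target proposes): the acquirer can get 65 next round, worth 0.48 × 65 = 31.2 now; the target offers that and keeps 468.8.
Round 3 (the acquirer proposes): the target can get 468.8 next round, worth 0.87 × 468.8 = 407.856 now; the acquirer offers that and keeps 92.144.
Round 2 (the target proposes): the acquirer can get 92.144 next round, worth 0.48 × 92.144 = 44.22912 now; the target offers that and keeps 455.77088.
Round 1 (the acquirer proposes): the target can get 455.77088 next round, worth 0.87 × 455.77088 = 396.5206656 now; the acquirer offers that and keeps 103.4793344.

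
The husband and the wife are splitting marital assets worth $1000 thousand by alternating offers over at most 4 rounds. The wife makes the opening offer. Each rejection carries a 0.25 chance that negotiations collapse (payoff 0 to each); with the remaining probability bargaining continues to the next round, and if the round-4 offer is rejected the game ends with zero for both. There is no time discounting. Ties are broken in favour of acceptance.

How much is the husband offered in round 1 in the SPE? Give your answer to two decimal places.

609.38

By backward induction:
Round 4 (the husband proposes): the wife will accept anything ≥ 0, so the husband offers 0 and keeps 1000.
Round 3 (the wife proposes): rejecting gives the husband an expected 0.75 × 1000 = 750, so the wife offers 750, keeping 250.
Round 2 (the husband proposes): rejecting gives the wife an expected 0.75 × 250 = 187.5; the husband offers that and keeps 812.5.
Round 1 (the wife proposes): rejecting gives the husband an expected 0.75 × 812.5 = 609.375; the wife offers that and keeps 390.625.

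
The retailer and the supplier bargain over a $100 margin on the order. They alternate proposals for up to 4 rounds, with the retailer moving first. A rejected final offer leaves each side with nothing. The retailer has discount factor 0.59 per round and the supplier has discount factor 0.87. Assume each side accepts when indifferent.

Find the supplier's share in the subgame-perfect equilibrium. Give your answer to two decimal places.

80.33

Round 4 (the supplier proposes): rejection yields 0 for the retailer; the supplier offers 0 and keeps 100.
Round 3 (the retailer proposes): the supplier can get 100 next round, worth 0.87 × 100 = 87 now; the retailer offers that and keeps 13.
Round 2 (the supplier proposes): the retailer can get 13 next round, worth 0.59 × 13 = 7.67 now, so the supplier offers 7.67, keeping 92.33.
Round 1 (the retailer proposes): the supplier can get 92.33 next round, worth 0.87 × 92.33 = 80.3271 now; the retailer offers that and keeps 19.6729.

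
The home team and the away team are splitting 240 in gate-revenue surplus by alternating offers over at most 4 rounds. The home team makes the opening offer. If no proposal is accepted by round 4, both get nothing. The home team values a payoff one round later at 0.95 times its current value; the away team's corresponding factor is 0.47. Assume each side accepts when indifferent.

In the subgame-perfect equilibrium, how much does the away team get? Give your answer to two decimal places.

By backward induction:
Round 4 (the away team proposes): the home team will accept anything ≥ 0, so the away team offers 0 and keeps 240.
Round 3 (the home team proposes): the away team can get 240 next round, worth 0.47 × 240 = 112.8 now; the home team offers that and keeps 127.2.
Round 2 (the away team proposes): the home team can get 127.2 next round, worth 0.95 × 127.2 = 120.84 now. The away team offers 120.84 and keeps 240 − 120.84 = 119.16.
Round 1 (the home team proposes): the away team can get 119.16 next round, worth 0.47 × 119.16 = 56.0052 now, so the home team offers 56.0052, keeping 183.9948.

56.01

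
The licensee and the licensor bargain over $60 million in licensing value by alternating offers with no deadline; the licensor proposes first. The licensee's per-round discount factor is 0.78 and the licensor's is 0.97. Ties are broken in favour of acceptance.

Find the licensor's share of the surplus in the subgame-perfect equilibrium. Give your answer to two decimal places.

In a stationary SPE each proposer offers the other exactly their discounted continuation value.
If the licensor keeps x when proposing and the licensee keeps y when proposing, then x = 60 − 0.78y and y = 60 − 0.97x.
Solving: x = 60(1 − 0.78) / (1 − 0.97·0.78) = 13.2 / 0.2434 ≈ 54.2317.
The licensee gets 60 − 54.2317 ≈ 5.7683.

54.23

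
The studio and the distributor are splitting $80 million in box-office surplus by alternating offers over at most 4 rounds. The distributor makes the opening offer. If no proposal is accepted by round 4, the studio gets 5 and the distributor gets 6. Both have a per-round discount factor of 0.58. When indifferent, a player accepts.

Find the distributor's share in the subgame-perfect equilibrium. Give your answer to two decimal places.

Round 4 (the studio proposes): the distributor gets 6 if talks fail, so the studio offers 6 and keeps 74.
Round 3 (the distributor proposes): the studio can get 74 next round, worth 0.58 × 74 = 42.92 now, so the distributor offers 42.92, keeping 37.08.
Round 2 (the studio proposes): the distributor can get 37.08 next round, worth 0.58 × 37.08 = 21.5064 now, so the studio offers 21.5064, keeping 58.4936.
Round 1 (the distributor proposes): the studio can get 58.4936 next round, worth 0.58 × 58.4936 = 33.926288 now. The distributor offers 33.926288 and keeps 80 − 33.926288 = 46.073712.

46.07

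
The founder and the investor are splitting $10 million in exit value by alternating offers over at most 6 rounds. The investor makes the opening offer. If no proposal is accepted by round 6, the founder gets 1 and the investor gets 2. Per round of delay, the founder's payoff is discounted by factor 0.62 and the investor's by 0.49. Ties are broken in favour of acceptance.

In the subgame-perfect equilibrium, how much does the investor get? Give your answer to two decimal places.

Round 6 (the founder proposes): the investor gets 2 if talks fail, so the founder offers 2 and keeps 8.
Round 5 (the investor proposes): the founder can get 8 next round, worth 0.62 × 8 = 4.96 now; the investor offers that and keeps 5.04.
Round 4 (the founder proposes): the investor can get 5.04 next round, worth 0.49 × 5.04 = 2.4696 now; the founder offers that and keeps 7.5304.
Round 3 (the investor proposes): the founder can get 7.5304 next round, worth 0.62 × 7.5304 = 4.668848 now. The investor offers 4.668848 and keeps 10 − 4.668848 = 5.331152.
Round 2 (the founder proposes): the investor can get 5.331152 next round, worth 0.49 × 5.331152 = 2.61226448 now. The founder offers 2.61226448 and keeps 10 − 2.61226448 = 7.38773552.
Round 1 (the investor proposes): the founder can get 7.38773552 next round, worth 0.62 × 7.38773552 = 4.5803960224 now; the investor offers that and keeps 5.4196039776.

5.42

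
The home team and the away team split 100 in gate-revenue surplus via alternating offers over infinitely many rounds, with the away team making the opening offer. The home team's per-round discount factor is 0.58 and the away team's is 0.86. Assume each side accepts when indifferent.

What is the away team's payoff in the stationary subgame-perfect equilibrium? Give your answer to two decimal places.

Let x be the away team's share when the away team proposes and y be the home team's share when the home team proposes.
The home team accepts iff offered ≥ 0.58·y, so x = 100 − 0.58y. Symmetrically y = 100 − 0.86x.
Substituting: x = 100 − 0.58(100 − 0.86x), giving x(1 − 0.86·0.58) = 100(1 − 0.58).
So x = 100 × 0.42 / 0.5012 ≈ 83.7989, and the home team receives 100 − x ≈ 16.2011.

83.80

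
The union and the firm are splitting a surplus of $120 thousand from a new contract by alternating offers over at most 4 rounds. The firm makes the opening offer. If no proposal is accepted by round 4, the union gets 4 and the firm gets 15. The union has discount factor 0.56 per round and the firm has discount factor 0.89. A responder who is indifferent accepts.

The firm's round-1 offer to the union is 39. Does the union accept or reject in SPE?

Work out the union's continuation value if the offer is rejected.
Round 4 (the union proposes): the firm gets 15 if talks fail, so the union offers 15 and keeps 105.
Round 3 (the firm proposes): the union can get 105 next round, worth 0.56 × 105 = 58.8 now; the firm offers that and keeps 61.2.
Round 2 (the union proposes): the firm can get 61.2 next round, worth 0.89 × 61.2 = 54.468 now; the union offers that and keeps 65.532.
So by rejecting in round 1, the union gets 65.532 next round, worth 0.56 × 65.532 = 36.69792 now.
Offer 39 ≥ 36.69792, so the union accepts.

Accept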